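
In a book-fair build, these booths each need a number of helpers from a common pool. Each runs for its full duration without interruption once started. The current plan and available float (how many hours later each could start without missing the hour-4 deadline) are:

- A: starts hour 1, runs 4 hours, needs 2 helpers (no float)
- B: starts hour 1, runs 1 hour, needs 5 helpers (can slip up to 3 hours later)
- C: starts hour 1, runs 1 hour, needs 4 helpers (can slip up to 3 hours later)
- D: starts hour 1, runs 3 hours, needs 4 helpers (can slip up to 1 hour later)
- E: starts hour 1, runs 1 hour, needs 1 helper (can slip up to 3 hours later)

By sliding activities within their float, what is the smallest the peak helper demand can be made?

10

Early-start (A@1, B@1, C@1, D@1, E@1) gives peak 16: h1:16  h2:6  h3:6  h4:2.
Shift C→2, D→2.
Schedule A@1, B@1, C@2, D@2, E@1: h1:8  h2:10  h3:6  h4:6 — peak 10.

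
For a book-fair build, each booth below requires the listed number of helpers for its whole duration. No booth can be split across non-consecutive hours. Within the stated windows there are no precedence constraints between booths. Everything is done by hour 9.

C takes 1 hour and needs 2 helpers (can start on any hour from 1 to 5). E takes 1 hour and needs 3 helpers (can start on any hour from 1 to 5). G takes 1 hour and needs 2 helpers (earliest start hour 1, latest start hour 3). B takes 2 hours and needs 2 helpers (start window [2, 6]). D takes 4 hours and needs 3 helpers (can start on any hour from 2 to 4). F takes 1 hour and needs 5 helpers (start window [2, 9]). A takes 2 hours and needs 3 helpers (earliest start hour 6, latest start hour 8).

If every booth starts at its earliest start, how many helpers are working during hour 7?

3

At early start, hour 7 has: A.
Demand: 3 = 3.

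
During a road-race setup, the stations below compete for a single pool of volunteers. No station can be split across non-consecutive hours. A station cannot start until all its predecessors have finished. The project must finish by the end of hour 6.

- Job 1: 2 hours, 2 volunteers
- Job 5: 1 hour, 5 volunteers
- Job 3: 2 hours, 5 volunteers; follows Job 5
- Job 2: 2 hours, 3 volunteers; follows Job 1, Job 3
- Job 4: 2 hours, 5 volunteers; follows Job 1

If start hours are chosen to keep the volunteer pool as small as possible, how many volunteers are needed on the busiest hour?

8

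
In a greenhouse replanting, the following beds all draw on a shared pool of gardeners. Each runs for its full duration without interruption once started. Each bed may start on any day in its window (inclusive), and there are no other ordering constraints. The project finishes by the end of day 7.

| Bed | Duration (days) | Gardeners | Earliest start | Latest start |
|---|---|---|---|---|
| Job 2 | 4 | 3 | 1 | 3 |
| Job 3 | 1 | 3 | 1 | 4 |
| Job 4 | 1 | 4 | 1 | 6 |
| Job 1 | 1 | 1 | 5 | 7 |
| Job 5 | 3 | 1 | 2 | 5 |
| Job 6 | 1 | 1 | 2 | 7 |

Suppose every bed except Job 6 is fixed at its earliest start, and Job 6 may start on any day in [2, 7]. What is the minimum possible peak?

10

Job 6@2: d1:10  d2:5  d3:4  d4:4  d5:1  d6:0  d7:0 → peak 10
Job 6@3: d1:10  d2:4  d3:5  d4:4  d5:1  d6:0  d7:0 → peak 10
Job 6@4: d1:10  d2:4  d3:4  d4:5  d5:1  d6:0  d7:0 → peak 10
Job 6@5: d1:10  d2:4  d3:4  d4:4  d5:2  d6:0  d7:0 → peak 10
Job 6@6: d1:10  d2:4  d3:4  d4:4  d5:1  d6:1  d7:0 → peak 10
Job 6@7: d1:10  d2:4  d3:4  d4:4  d5:1  d6:0  d7:1 → peak 10
Best is Job 6@2, peak 10.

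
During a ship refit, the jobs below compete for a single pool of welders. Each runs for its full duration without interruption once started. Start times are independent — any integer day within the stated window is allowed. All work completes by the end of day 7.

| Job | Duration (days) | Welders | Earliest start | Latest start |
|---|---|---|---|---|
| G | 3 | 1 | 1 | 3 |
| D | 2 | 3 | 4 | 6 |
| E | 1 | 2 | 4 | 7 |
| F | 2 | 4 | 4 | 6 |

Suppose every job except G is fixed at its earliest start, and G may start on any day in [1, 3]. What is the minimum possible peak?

G@1: d1:1  d2:1  d3:1  d4:9  d5:7  d6:0  d7:0 → peak 9
G@2: d1:0  d2:1  d3:1  d4:10  d5:7  d6:0  d7:0 → peak 10
G@3: d1:0  d2:0  d3:1  d4:10  d5:8  d6:0  d7:0 → peak 10
Best is G@1, peak 9.

9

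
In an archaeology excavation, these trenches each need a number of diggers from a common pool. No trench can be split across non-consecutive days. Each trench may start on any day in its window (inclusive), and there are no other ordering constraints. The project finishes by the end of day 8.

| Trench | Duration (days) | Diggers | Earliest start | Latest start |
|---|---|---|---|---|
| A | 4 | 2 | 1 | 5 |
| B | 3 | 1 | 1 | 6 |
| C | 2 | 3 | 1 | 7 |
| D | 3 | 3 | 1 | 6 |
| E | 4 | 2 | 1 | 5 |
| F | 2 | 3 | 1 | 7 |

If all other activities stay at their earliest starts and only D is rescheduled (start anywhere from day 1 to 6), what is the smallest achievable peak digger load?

11

D@1: d1:14  d2:14  d3:8  d4:4  d5:0  d6:0  d7:0  d8:0 → peak 14
D@2: d1:11  d2:14  d3:8  d4:7  d5:0  d6:0  d7:0  d8:0 → peak 14
D@3: d1:11  d2:11  d3:8  d4:7  d5:3  d6:0  d7:0  d8:0 → peak 11
D@4: d1:11  d2:11  d3:5  d4:7  d5:3  d6:3  d7:0  d8:0 → peak 11
D@5: d1:11  d2:11  d3:5  d4:4  d5:3  d6:3  d7:3  d8:0 → peak 11
D@6: d1:11  d2:11  d3:5  d4:4  d5:0  d6:3  d7:3  d8:3 → peak 11
Best is D@3, peak 11.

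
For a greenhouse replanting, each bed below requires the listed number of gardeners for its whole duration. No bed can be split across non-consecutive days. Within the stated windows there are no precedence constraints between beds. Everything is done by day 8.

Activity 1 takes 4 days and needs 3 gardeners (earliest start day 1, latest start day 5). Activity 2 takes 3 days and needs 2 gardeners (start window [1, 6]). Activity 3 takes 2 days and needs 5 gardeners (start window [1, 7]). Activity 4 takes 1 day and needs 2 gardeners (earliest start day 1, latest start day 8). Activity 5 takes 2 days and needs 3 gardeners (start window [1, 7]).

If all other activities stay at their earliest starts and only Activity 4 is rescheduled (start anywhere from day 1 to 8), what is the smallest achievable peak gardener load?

13

Activity 4@1: d1:15  d2:13  d3:5  d4:3  d5:0  d6:0  d7:0  d8:0 → peak 15
Activity 4@2: d1:13  d2:15  d3:5  d4:3  d5:0  d6:0  d7:0  d8:0 → peak 15
Activity 4@3: d1:13  d2:13  d3:7  d4:3  d5:0  d6:0  d7:0  d8:0 → peak 13
Activity 4@4: d1:13  d2:13  d3:5  d4:5  d5:0  d6:0  d7:0  d8:0 → peak 13
Activity 4@5: d1:13  d2:13  d3:5  d4:3  d5:2  d6:0  d7:0  d8:0 → peak 13
Activity 4@6: d1:13  d2:13  d3:5  d4:3  d5:0  d6:2  d7:0  d8:0 → peak 13
Activity 4@7: d1:13  d2:13  d3:5  d4:3  d5:0  d6:0  d7:2  d8:0 → peak 13
Activity 4@8: d1:13  d2:13  d3:5  d4:3  d5:0  d6:0  d7:0  d8:2 → peak 13
Best is Activity 4@3, peak 13.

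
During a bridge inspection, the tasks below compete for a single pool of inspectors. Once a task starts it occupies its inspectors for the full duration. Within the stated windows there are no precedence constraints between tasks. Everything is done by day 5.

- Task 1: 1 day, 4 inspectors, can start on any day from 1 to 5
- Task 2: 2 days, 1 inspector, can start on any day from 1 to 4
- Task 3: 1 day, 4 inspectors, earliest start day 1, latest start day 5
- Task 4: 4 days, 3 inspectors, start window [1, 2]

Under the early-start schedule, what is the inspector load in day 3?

At early start, day 3 has: Task 4.
Demand: 3 = 3.

3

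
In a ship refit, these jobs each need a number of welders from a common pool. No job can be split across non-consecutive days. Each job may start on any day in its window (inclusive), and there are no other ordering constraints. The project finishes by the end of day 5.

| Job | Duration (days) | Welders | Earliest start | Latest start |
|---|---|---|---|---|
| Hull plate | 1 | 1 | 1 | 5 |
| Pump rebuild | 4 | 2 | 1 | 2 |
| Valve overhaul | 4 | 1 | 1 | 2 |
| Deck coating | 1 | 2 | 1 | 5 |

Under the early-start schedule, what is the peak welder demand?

Early-start schedule: Hull plate@1, Pump rebuild@1, Valve overhaul@1, Deck coating@1.
Load per day: day 1: 6, day 2: 3, day 3: 3, day 4: 3, day 5: 0.
Peak is 6.

6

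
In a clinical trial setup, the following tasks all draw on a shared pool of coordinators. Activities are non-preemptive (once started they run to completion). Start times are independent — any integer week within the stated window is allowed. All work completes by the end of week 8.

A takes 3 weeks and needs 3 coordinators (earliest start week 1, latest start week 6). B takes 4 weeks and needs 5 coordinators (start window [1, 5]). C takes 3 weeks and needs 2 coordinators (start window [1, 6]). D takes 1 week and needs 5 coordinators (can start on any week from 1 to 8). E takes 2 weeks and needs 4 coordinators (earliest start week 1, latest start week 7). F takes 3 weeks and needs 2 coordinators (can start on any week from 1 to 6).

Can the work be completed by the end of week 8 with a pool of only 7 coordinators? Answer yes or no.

Schedule A@1, B@4, C@3, D@8, E@1, F@6: w1:7  w2:7  w3:5  w4:7  w5:7  w6:7  w7:7  w8:7 — peak 7 ≤ 7.

yes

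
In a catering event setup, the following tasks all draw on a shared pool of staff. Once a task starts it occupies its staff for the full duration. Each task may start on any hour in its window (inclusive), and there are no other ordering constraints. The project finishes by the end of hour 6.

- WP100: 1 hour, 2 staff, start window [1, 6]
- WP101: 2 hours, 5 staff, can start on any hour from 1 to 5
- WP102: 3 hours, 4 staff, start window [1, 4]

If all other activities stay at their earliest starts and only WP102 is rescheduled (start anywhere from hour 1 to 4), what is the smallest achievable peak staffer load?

7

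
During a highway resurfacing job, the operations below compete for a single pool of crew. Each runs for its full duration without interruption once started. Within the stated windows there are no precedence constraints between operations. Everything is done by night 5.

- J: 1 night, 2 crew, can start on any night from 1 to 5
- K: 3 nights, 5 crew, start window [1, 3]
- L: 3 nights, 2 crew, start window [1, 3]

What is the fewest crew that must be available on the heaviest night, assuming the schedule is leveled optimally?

Early-start (J@1, K@1, L@1) gives peak 9: n1:9  n2:7  n3:7  n4:0  n5:0.
Shift L→2.
Schedule J@1, K@1, L@2: n1:7  n2:7  n3:7  n4:2  n5:0 — peak 7.

7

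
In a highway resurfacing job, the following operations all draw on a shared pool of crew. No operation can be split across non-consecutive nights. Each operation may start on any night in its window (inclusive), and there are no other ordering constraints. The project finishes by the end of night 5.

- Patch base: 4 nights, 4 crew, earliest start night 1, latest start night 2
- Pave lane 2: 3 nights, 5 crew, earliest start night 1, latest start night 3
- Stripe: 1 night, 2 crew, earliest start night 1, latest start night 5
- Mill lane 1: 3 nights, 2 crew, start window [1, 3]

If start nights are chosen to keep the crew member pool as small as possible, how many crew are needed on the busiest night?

11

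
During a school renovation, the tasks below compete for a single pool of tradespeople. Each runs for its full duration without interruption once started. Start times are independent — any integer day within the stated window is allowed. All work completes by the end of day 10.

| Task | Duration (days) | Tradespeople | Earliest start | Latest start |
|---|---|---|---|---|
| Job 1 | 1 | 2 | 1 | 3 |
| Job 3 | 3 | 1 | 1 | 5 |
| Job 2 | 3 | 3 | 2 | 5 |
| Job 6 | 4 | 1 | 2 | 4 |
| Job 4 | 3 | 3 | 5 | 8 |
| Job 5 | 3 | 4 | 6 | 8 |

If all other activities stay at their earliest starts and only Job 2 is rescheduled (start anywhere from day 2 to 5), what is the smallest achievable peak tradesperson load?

7

Job 2@2: d1:3  d2:5  d3:5  d4:4  d5:4  d6:7  d7:7  d8:4  d9:0  d10:0 → peak 7
Job 2@3: d1:3  d2:2  d3:5  d4:4  d5:7  d6:7  d7:7  d8:4  d9:0  d10:0 → peak 7
Job 2@4: d1:3  d2:2  d3:2  d4:4  d5:7  d6:10  d7:7  d8:4  d9:0  d10:0 → peak 10
Job 2@5: d1:3  d2:2  d3:2  d4:1  d5:7  d6:10  d7:10  d8:4  d9:0  d10:0 → peak 10
Best is Job 2@2, peak 7.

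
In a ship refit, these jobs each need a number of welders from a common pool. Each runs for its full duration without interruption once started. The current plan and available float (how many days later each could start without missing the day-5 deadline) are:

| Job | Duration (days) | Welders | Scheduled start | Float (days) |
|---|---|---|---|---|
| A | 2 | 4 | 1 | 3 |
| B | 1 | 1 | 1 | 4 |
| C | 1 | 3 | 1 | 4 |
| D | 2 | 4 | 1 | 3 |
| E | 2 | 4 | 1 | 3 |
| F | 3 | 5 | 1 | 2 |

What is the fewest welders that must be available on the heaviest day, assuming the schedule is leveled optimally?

9

Early-start (A@1, B@1, C@1, D@1, E@1, F@1) gives peak 21: d1:21  d2:17  d3:5  d4:0  d5:0.
Shift D→2, E→4, F→3.
Schedule A@1, B@1, C@1, D@2, E@4, F@3: d1:8  d2:8  d3:9  d4:9  d5:9 — peak 9.
Total welder-days = 43 over 5 days ⇒ peak ≥ ⌈43/5⌉ = 9, so 9 is optimal.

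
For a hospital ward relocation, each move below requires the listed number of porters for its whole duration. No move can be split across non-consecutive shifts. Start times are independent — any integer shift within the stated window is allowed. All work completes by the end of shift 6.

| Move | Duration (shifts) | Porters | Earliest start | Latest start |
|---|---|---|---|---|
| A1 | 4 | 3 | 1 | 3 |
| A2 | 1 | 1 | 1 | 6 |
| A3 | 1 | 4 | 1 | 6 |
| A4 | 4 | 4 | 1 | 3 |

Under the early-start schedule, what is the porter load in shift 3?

7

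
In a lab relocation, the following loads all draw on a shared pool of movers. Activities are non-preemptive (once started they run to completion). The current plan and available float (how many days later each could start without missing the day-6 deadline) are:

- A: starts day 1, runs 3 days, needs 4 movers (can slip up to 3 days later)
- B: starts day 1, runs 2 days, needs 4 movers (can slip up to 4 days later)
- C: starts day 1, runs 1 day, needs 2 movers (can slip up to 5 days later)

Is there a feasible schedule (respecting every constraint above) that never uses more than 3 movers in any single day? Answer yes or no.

Total mover-days = 22; over 6 days the average is 22/6 > 3, so some day must exceed 3.

no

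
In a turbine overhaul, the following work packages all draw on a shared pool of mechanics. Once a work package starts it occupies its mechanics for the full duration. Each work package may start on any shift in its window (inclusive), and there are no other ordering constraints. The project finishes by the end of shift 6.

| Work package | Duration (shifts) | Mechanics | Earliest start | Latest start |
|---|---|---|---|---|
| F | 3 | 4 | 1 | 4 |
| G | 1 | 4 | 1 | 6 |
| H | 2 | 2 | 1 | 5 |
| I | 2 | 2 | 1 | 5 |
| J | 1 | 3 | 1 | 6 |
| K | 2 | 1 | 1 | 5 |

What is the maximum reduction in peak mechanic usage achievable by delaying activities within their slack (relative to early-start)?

10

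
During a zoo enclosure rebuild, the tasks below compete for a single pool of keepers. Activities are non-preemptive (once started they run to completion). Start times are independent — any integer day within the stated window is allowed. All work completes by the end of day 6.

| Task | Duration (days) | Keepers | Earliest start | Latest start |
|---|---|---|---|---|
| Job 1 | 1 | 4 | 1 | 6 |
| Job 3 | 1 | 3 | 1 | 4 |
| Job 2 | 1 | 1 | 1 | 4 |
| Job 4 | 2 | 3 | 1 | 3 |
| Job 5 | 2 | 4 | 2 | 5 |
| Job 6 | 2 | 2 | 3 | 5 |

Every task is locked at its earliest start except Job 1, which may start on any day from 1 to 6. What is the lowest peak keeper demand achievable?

7

Job 1@1: d1:11  d2:7  d3:6  d4:2  d5:0  d6:0 → peak 11
Job 1@2: d1:7  d2:11  d3:6  d4:2  d5:0  d6:0 → peak 11
Job 1@3: d1:7  d2:7  d3:10  d4:2  d5:0  d6:0 → peak 10
Job 1@4: d1:7  d2:7  d3:6  d4:6  d5:0  d6:0 → peak 7
Job 1@5: d1:7  d2:7  d3:6  d4:2  d5:4  d6:0 → peak 7
Job 1@6: d1:7  d2:7  d3:6  d4:2  d5:0  d6:4 → peak 7
Best is Job 1@4, peak 7.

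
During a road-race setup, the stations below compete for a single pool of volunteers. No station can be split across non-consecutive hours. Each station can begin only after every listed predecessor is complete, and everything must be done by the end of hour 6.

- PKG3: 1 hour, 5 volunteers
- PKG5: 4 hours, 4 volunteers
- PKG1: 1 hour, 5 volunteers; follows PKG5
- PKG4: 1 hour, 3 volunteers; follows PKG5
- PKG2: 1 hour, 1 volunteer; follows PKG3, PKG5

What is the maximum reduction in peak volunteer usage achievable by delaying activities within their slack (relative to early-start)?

1

Early-start peak: h1:9  h2:4  h3:4  h4:4  h5:9  h6:0 ⇒ 9.
Leveled (PKG3@5, PKG5@1, PKG1@6, PKG4@5, PKG2@6): h1:4  h2:4  h3:4  h4:4  h5:8  h6:6 ⇒ 8.
Reduction 9 − 8 = 1.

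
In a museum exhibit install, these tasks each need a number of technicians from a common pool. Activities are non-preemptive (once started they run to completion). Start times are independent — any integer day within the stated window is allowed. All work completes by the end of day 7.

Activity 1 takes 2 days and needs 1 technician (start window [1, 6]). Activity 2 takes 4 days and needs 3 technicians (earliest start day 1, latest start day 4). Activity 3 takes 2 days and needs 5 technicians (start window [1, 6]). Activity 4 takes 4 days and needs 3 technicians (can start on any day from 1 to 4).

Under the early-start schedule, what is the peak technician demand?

Early-start schedule: Activity 1@1, Activity 2@1, Activity 3@1, Activity 4@1.
Load per day: day 1: 12, day 2: 12, day 3: 6, day 4: 6, day 5: 0, day 6: 0, day 7: 0.
Peak is 12.

12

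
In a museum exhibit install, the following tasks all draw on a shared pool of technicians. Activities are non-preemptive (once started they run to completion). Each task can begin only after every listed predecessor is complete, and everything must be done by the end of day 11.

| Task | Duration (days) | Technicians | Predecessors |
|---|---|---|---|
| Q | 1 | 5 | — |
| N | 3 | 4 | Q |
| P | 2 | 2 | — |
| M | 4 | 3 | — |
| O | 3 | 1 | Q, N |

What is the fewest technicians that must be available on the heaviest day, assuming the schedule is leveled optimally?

5

Early-start (Q@1, N@2, P@1, M@1, O@5) gives peak 10: d1:10  d2:9  d3:7  d4:7  d5:1  d6:1  d7:1  d8:0  d9:0  d10:0  d11:0.
Shift P→5, M→5, O→7.
Schedule Q@1, N@2, P@5, M@5, O@7: d1:5  d2:4  d3:4  d4:4  d5:5  d6:5  d7:4  d8:4  d9:1  d10:0  d11:0 — peak 5.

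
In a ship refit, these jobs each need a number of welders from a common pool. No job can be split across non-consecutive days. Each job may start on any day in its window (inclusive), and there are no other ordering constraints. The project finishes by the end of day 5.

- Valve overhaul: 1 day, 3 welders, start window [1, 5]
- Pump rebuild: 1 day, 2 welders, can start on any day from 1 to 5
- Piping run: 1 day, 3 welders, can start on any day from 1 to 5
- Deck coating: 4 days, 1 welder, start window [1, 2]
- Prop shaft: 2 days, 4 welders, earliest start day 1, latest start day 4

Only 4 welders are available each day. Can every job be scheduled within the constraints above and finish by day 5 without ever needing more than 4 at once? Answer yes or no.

The minimum achievable peak is 5; 4 < 5, so no feasible schedule stays within the cap.

no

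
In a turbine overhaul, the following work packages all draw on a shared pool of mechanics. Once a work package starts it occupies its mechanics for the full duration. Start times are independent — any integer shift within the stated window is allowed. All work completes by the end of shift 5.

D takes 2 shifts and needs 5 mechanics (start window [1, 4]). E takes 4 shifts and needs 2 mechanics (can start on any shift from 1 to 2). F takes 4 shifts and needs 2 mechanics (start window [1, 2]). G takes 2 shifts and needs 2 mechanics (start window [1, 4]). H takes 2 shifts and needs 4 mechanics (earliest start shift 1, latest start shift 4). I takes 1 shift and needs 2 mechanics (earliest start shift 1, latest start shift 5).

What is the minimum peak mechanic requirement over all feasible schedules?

Early-start (D@1, E@1, F@1, G@1, H@1, I@1) gives peak 17: s1:17  s2:15  s3:4  s4:4  s5:0.
Shift G→3, H→3, I→5.
Schedule D@1, E@1, F@1, G@3, H@3, I@5: s1:9  s2:9  s3:10  s4:10  s5:2 — peak 10.

10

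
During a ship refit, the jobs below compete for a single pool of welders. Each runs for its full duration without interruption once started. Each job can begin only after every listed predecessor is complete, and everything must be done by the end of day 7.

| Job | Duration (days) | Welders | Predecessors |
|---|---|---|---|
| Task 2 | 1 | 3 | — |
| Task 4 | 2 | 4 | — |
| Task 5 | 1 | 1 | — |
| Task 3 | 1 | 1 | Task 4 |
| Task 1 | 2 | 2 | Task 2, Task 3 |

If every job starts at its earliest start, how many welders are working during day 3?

At early start, day 3 has: Task 3.
Demand: 1 = 1.

1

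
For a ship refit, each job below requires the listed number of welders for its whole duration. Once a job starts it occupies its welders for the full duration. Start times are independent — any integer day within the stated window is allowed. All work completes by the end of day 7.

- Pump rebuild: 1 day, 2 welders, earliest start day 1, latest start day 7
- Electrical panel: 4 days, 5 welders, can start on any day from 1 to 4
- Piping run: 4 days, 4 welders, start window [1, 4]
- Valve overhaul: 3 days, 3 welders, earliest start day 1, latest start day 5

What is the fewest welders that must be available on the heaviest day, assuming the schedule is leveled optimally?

Early-start (Pump rebuild@1, Electrical panel@1, Piping run@1, Valve overhaul@1) gives peak 14: d1:14  d2:12  d3:12  d4:9  d5:0  d6:0  d7:0.
Shift Piping run→2, Valve overhaul→5.
Schedule Pump rebuild@1, Electrical panel@1, Piping run@2, Valve overhaul@5: d1:7  d2:9  d3:9  d4:9  d5:7  d6:3  d7:3 — peak 9.

9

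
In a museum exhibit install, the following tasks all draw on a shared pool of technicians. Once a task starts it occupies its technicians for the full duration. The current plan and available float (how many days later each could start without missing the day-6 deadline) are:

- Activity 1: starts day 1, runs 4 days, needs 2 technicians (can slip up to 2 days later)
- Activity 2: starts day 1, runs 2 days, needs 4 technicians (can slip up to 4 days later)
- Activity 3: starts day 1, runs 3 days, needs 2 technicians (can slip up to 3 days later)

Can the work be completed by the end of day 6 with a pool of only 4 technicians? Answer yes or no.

yes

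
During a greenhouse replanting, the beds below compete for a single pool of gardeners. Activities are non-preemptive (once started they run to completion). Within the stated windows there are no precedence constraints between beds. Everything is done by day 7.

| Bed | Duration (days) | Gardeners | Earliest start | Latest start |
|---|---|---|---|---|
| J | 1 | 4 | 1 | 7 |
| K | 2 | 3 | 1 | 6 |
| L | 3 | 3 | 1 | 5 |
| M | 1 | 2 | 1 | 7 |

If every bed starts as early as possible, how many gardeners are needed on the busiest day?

Early-start schedule: J@1, K@1, L@1, M@1.
Load per day: day 1: 12, day 2: 6, day 3: 3, day 4: 0, day 5: 0, day 6: 0, day 7: 0.
Peak is 12.

12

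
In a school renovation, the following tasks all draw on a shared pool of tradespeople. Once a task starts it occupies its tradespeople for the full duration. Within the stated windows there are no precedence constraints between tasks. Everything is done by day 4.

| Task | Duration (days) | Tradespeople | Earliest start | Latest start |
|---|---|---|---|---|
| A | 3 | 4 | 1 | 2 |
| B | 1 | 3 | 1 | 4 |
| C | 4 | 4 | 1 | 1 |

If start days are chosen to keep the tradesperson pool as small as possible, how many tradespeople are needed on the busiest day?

Early-start (A@1, B@1, C@1) gives peak 11: d1:11  d2:8  d3:8  d4:4.
Shift B→4.
Schedule A@1, B@4, C@1: d1:8  d2:8  d3:8  d4:7 — peak 8.
Total tradesperson-days = 31 over 4 days ⇒ peak ≥ ⌈31/4⌉ = 8, so 8 is optimal.

8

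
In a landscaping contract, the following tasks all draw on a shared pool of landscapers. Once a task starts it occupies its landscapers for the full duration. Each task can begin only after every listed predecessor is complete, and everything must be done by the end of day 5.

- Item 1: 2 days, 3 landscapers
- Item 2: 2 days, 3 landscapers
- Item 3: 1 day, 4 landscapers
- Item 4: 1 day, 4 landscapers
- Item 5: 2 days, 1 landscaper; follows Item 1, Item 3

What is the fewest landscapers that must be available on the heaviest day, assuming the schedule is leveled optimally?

6

Early-start (Item 1@1, Item 2@1, Item 3@1, Item 4@1, Item 5@3) gives peak 14: d1:14  d2:6  d3:1  d4:1  d5:0.
Shift Item 3→3, Item 4→4, Item 5→4.
Schedule Item 1@1, Item 2@1, Item 3@3, Item 4@4, Item 5@4: d1:6  d2:6  d3:4  d4:5  d5:1 — peak 6.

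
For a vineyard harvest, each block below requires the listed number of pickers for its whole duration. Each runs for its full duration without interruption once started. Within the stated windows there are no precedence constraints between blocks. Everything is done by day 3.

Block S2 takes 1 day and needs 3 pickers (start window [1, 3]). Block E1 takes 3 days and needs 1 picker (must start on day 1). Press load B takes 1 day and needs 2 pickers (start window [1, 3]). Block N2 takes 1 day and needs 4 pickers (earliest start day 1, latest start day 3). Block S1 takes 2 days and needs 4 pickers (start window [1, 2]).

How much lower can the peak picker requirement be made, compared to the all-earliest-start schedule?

6

Early-start peak: d1:14  d2:5  d3:1 ⇒ 14.
Leveled (Block S2@1, Block E1@1, Press load B@2, Block N2@1, Block S1@2): d1:8  d2:7  d3:5 ⇒ 8.
Reduction 14 − 8 = 6.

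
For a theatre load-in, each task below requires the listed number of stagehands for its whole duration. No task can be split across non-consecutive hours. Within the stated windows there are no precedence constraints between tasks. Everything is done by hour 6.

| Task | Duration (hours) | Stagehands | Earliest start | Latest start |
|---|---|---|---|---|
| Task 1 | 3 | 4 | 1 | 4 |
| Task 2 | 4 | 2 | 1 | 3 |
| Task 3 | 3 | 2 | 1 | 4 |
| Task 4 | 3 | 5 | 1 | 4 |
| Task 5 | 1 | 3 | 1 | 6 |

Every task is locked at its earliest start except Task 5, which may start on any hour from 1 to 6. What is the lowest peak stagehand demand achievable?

Task 5@1: h1:16  h2:13  h3:13  h4:2  h5:0  h6:0 → peak 16
Task 5@2: h1:13  h2:16  h3:13  h4:2  h5:0  h6:0 → peak 16
Task 5@3: h1:13  h2:13  h3:16  h4:2  h5:0  h6:0 → peak 16
Task 5@4: h1:13  h2:13  h3:13  h4:5  h5:0  h6:0 → peak 13
Task 5@5: h1:13  h2:13  h3:13  h4:2  h5:3  h6:0 → peak 13
Task 5@6: h1:13  h2:13  h3:13  h4:2  h5:0  h6:3 → peak 13
Best is Task 5@4, peak 13.

13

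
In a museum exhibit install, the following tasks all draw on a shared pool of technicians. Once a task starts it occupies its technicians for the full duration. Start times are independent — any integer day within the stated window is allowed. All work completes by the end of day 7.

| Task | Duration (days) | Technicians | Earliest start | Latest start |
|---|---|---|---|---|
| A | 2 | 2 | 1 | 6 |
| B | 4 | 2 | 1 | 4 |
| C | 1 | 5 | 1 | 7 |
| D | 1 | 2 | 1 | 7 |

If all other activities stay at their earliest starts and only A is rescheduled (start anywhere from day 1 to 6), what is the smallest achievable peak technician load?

9

A@1: d1:11  d2:4  d3:2  d4:2  d5:0  d6:0  d7:0 → peak 11
A@2: d1:9  d2:4  d3:4  d4:2  d5:0  d6:0  d7:0 → peak 9
A@3: d1:9  d2:2  d3:4  d4:4  d5:0  d6:0  d7:0 → peak 9
A@4: d1:9  d2:2  d3:2  d4:4  d5:2  d6:0  d7:0 → peak 9
A@5: d1:9  d2:2  d3:2  d4:2  d5:2  d6:2  d7:0 → peak 9
A@6: d1:9  d2:2  d3:2  d4:2  d5:0  d6:2  d7:2 → peak 9
Best is A@2, peak 9.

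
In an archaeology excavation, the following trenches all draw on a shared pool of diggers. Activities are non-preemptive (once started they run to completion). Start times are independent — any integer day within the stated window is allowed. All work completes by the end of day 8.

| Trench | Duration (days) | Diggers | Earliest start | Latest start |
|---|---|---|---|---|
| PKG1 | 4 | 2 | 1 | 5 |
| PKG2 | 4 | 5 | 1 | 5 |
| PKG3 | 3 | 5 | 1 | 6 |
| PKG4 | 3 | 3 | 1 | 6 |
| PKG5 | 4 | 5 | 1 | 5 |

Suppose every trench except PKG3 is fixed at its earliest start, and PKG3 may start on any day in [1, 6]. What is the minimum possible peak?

15

PKG3@1: d1:20  d2:20  d3:20  d4:12  d5:0  d6:0  d7:0  d8:0 → peak 20
PKG3@2: d1:15  d2:20  d3:20  d4:17  d5:0  d6:0  d7:0  d8:0 → peak 20
PKG3@3: d1:15  d2:15  d3:20  d4:17  d5:5  d6:0  d7:0  d8:0 → peak 20
PKG3@4: d1:15  d2:15  d3:15  d4:17  d5:5  d6:5  d7:0  d8:0 → peak 17
PKG3@5: d1:15  d2:15  d3:15  d4:12  d5:5  d6:5  d7:5  d8:0 → peak 15
PKG3@6: d1:15  d2:15  d3:15  d4:12  d5:0  d6:5  d7:5  d8:5 → peak 15
Best is PKG3@5, peak 15.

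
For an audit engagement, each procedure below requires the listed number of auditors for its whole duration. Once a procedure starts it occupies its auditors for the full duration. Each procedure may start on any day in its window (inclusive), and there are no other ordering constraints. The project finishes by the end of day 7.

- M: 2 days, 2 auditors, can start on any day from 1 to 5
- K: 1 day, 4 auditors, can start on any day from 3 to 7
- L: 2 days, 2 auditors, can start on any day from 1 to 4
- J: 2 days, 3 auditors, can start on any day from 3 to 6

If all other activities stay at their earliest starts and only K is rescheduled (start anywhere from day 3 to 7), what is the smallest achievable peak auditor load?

4

K@3: d1:4  d2:4  d3:7  d4:3  d5:0  d6:0  d7:0 → peak 7
K@4: d1:4  d2:4  d3:3  d4:7  d5:0  d6:0  d7:0 → peak 7
K@5: d1:4  d2:4  d3:3  d4:3  d5:4  d6:0  d7:0 → peak 4
K@6: d1:4  d2:4  d3:3  d4:3  d5:0  d6:4  d7:0 → peak 4
K@7: d1:4  d2:4  d3:3  d4:3  d5:0  d6:0  d7:4 → peak 4
Best is K@5, peak 4.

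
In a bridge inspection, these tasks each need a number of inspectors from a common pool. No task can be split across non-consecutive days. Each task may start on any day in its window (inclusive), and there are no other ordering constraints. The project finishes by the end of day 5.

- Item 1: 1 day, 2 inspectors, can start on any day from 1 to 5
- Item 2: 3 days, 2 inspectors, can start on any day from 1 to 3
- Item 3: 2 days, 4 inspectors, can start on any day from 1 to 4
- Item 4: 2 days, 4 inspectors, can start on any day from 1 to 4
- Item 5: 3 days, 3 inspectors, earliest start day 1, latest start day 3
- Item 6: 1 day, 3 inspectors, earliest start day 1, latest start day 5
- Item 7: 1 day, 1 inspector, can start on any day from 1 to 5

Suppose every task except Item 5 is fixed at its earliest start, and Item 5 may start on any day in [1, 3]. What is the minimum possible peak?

Item 5@1: d1:19  d2:13  d3:5  d4:0  d5:0 → peak 19
Item 5@2: d1:16  d2:13  d3:5  d4:3  d5:0 → peak 16
Item 5@3: d1:16  d2:10  d3:5  d4:3  d5:3 → peak 16
Best is Item 5@2, peak 16.

16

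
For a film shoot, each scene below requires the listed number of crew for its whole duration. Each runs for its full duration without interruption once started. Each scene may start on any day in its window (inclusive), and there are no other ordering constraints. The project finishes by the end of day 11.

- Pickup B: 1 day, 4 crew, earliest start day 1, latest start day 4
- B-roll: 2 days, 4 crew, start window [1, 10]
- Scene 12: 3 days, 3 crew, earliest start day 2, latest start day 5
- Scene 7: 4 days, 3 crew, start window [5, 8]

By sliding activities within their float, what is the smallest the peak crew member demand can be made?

4

Early-start (Pickup B@1, B-roll@1, Scene 12@2, Scene 7@5) gives peak 8: d1:8  d2:7  d3:3  d4:3  d5:3  d6:3  d7:3  d8:3  d9:0  d10:0  d11:0.
Shift B-roll→2, Scene 12→4, Scene 7→7.
Schedule Pickup B@1, B-roll@2, Scene 12@4, Scene 7@7: d1:4  d2:4  d3:4  d4:3  d5:3  d6:3  d7:3  d8:3  d9:3  d10:3  d11:0 — peak 4.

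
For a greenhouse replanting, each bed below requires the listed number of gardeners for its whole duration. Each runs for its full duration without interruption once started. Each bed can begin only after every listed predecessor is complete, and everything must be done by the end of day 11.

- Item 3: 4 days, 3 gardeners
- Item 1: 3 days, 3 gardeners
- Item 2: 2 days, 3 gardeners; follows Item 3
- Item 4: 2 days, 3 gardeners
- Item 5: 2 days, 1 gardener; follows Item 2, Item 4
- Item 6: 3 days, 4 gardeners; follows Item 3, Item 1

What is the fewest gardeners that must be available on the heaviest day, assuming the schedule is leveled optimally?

Early-start (Item 3@1, Item 1@1, Item 2@5, Item 4@1, Item 5@7, Item 6@5) gives peak 9: d1:9  d2:9  d3:6  d4:3  d5:7  d6:7  d7:5  d8:1  d9:0  d10:0  d11:0.
Shift Item 4→4, Item 6→7.
Schedule Item 3@1, Item 1@1, Item 2@5, Item 4@4, Item 5@7, Item 6@7: d1:6  d2:6  d3:6  d4:6  d5:6  d6:3  d7:5  d8:5  d9:4  d10:0  d11:0 — peak 6.

6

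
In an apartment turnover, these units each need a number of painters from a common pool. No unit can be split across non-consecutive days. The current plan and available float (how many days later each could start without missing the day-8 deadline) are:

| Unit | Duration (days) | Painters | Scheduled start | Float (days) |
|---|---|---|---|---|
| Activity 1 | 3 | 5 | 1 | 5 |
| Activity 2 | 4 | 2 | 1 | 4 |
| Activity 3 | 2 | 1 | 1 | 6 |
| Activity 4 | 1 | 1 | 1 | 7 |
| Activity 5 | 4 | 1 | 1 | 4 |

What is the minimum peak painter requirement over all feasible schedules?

5

Early-start (Activity 1@1, Activity 2@1, Activity 3@1, Activity 4@1, Activity 5@1) gives peak 10: d1:10  d2:9  d3:8  d4:3  d5:0  d6:0  d7:0  d8:0.
Shift Activity 2→4, Activity 3→4, Activity 4→4, Activity 5→4.
Schedule Activity 1@1, Activity 2@4, Activity 3@4, Activity 4@4, Activity 5@4: d1:5  d2:5  d3:5  d4:5  d5:4  d6:3  d7:3  d8:0 — peak 5.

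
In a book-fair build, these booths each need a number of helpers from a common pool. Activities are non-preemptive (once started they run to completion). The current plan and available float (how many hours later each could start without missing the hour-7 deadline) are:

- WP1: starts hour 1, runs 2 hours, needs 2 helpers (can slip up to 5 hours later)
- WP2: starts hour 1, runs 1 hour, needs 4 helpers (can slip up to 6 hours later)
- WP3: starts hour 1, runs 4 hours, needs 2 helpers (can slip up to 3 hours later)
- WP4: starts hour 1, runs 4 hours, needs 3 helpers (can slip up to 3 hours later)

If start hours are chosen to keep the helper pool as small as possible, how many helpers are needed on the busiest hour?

Early-start (WP1@1, WP2@1, WP3@1, WP4@1) gives peak 11: h1:11  h2:7  h3:5  h4:5  h5:0  h6:0  h7:0.
Shift WP2→3, WP3→4, WP4→4.
Schedule WP1@1, WP2@3, WP3@4, WP4@4: h1:2  h2:2  h3:4  h4:5  h5:5  h6:5  h7:5 — peak 5.

5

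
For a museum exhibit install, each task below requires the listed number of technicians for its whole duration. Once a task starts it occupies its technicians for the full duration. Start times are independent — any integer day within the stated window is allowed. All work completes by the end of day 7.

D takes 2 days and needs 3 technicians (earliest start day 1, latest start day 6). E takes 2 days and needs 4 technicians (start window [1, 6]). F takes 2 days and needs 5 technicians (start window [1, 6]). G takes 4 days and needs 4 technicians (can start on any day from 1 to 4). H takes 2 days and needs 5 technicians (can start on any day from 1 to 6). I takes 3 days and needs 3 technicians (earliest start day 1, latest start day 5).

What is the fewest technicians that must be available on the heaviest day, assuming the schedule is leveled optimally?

Early-start (D@1, E@1, F@1, G@1, H@1, I@1) gives peak 24: d1:24  d2:24  d3:7  d4:4  d5:0  d6:0  d7:0.
Shift F→3, G→4, H→5.
Schedule D@1, E@1, F@3, G@4, H@5, I@1: d1:10  d2:10  d3:8  d4:9  d5:9  d6:9  d7:4 — peak 10.

10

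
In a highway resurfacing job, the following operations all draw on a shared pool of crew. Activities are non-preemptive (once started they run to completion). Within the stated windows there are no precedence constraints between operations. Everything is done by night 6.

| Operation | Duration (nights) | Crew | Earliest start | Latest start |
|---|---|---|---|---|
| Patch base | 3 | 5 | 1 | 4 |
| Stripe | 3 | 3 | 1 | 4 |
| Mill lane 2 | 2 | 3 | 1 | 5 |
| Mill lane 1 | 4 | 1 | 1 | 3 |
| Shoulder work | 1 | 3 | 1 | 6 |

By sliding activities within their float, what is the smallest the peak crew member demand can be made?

7

Early-start (Patch base@1, Stripe@1, Mill lane 2@1, Mill lane 1@1, Shoulder work@1) gives peak 15: n1:15  n2:12  n3:9  n4:1  n5:0  n6:0.
Shift Stripe→4, Mill lane 2→4, Shoulder work→6.
Schedule Patch base@1, Stripe@4, Mill lane 2@4, Mill lane 1@1, Shoulder work@6: n1:6  n2:6  n3:6  n4:7  n5:6  n6:6 — peak 7.
Total crew member-nights = 37 over 6 nights ⇒ peak ≥ ⌈37/6⌉ = 7, so 7 is optimal.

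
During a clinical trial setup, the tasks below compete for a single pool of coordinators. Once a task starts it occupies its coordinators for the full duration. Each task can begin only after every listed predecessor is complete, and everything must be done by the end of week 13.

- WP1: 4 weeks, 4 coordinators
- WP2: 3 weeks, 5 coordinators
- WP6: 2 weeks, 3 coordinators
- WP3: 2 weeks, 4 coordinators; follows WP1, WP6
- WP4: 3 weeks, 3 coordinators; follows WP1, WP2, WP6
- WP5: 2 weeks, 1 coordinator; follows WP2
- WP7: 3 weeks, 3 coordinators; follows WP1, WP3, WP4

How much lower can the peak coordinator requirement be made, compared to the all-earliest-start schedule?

5

Early-start peak: w1:12  w2:12  w3:9  w4:5  w5:8  w6:7  w7:3  w8:3  w9:3  w10:3  w11:0  w12:0  w13:0 ⇒ 12.
Leveled (WP1@1, WP2@5, WP6@1, WP3@8, WP4@8, WP5@10, WP7@11): w1:7  w2:7  w3:4  w4:4  w5:5  w6:5  w7:5  w8:7  w9:7  w10:4  w11:4  w12:3  w13:3 ⇒ 7.
Reduction 12 − 7 = 5.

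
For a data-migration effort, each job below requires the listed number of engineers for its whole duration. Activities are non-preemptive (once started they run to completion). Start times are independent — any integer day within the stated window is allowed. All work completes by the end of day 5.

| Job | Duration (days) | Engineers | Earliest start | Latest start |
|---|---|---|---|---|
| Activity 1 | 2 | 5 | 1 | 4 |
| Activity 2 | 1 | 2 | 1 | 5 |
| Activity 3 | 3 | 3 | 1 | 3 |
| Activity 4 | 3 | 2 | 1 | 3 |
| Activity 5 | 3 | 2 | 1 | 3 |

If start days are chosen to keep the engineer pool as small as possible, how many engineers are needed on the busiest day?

Early-start (Activity 1@1, Activity 2@1, Activity 3@1, Activity 4@1, Activity 5@1) gives peak 14: d1:14  d2:12  d3:7  d4:0  d5:0.
Shift Activity 3→3, Activity 4→2, Activity 5→3.
Schedule Activity 1@1, Activity 2@1, Activity 3@3, Activity 4@2, Activity 5@3: d1:7  d2:7  d3:7  d4:7  d5:5 — peak 7.
Total engineer-days = 33 over 5 days ⇒ peak ≥ ⌈33/5⌉ = 7, so 7 is optimal.

7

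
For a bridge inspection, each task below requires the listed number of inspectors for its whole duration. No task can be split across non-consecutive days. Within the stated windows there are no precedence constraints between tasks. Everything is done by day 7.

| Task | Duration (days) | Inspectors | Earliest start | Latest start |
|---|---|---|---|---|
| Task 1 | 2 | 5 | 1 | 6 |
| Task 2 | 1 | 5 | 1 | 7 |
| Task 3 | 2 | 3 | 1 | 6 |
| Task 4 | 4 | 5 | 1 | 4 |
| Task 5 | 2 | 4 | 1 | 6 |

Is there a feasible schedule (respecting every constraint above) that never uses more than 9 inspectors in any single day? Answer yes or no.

Schedule Task 1@1, Task 2@3, Task 3@1, Task 4@4, Task 5@3: d1:8  d2:8  d3:9  d4:9  d5:5  d6:5  d7:5 — peak 9 ≤ 9.

yes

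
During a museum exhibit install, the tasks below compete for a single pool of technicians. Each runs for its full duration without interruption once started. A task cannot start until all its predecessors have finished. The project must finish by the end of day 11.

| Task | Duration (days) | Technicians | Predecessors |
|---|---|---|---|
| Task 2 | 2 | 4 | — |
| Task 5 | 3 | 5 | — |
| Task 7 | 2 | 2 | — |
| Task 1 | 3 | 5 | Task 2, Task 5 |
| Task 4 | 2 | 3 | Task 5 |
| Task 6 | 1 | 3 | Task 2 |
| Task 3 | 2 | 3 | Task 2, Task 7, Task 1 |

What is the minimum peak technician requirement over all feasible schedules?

Early-start (Task 2@1, Task 5@1, Task 7@1, Task 1@4, Task 4@4, Task 6@3, Task 3@7) gives peak 11: d1:11  d2:11  d3:8  d4:8  d5:8  d6:5  d7:3  d8:3  d9:0  d10:0  d11:0.
Shift Task 5→3, Task 1→6, Task 4→9, Task 6→9, Task 3→10.
Schedule Task 2@1, Task 5@3, Task 7@1, Task 1@6, Task 4@9, Task 6@9, Task 3@10: d1:6  d2:6  d3:5  d4:5  d5:5  d6:5  d7:5  d8:5  d9:6  d10:6  d11:3 — peak 6.
Total technician-days = 57 over 11 days ⇒ peak ≥ ⌈57/11⌉ = 6, so 6 is optimal.

6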